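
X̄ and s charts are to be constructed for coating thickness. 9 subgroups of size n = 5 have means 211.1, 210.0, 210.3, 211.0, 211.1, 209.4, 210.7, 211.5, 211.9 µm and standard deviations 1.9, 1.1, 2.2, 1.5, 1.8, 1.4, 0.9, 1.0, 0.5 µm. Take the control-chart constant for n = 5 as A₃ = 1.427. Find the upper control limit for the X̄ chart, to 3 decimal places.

X̄̄ = (211.1 + 210.0 + 210.3 + 211.0 + 211.1 + 209.4 + 210.7 + 211.5 + 211.9) / 9 = 210.7778
s̄ = (1.9 + 1.1 + 2.2 + 1.5 + 1.8 + 1.4 + 0.9 + 1.0 + 0.5) / 9 = 1.3667
UCL = X̄̄ + A₃·s̄ = 210.7778 + 1.427 × 1.3667 = 212.7280

212.728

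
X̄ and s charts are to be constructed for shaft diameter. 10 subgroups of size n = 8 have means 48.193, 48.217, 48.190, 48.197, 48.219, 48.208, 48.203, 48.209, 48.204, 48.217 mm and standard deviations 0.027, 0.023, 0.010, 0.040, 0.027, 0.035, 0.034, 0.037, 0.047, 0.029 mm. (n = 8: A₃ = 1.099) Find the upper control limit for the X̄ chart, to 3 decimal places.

X̄̄ = (48.193 + 48.217 + 48.190 + 48.197 + 48.219 + 48.208 + 48.203 + 48.209 + 48.204 + 48.217) / 10 = 48.2057
s̄ = (0.027 + 0.023 + 0.010 + 0.040 + 0.027 + 0.035 + 0.034 + 0.037 + 0.047 + 0.029) / 10 = 0.0309
UCL = X̄̄ + A₃·s̄ = 48.2057 + 1.099 × 0.0309 = 48.2397

48.240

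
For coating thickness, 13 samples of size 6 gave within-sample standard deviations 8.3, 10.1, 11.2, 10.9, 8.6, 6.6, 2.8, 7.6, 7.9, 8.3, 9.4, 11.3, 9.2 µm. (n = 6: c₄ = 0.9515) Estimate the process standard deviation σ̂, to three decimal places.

9.071

s̄ = (8.3 + 10.1 + 11.2 + 10.9 + 8.6 + 6.6 + 2.8 + 7.6 + 7.9 + 8.3 + 9.4 + 11.3 + 9.2) / 13 = 8.6308
σ̂ = s̄ / c₄ = 8.6308 / 0.9515 = 9.0707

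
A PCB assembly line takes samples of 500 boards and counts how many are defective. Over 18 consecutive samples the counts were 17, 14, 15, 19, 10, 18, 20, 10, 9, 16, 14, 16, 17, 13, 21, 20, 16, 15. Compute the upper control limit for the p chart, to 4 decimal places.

0.0544

p̄ = Σdᵢ / (k·n) = 280 / (18 × 500) = 0.03111
UCL = p̄ + 3·√(p̄(1−p̄)/n) = 0.03111 + 3 × √(0.03111×0.96889/500) = 0.03111 + 3 × 0.00776 = 0.05440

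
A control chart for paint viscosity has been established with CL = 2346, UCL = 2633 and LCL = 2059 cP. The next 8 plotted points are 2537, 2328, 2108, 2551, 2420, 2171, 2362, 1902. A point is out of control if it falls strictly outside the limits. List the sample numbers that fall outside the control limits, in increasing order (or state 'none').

8

Compare each point to [2059, 2633]: sample 8 = 1902 < LCL.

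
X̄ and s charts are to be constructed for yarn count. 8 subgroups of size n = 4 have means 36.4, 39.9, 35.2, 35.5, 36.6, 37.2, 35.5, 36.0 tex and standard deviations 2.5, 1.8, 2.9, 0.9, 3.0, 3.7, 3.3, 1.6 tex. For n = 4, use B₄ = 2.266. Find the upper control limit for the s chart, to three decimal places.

s̄ = (2.5 + 1.8 + 2.9 + 0.9 + 3.0 + 3.7 + 3.3 + 1.6) / 8 = 2.4625
UCL_s = B₄·s̄ = 2.266 × 2.4625 = 5.5800

5.580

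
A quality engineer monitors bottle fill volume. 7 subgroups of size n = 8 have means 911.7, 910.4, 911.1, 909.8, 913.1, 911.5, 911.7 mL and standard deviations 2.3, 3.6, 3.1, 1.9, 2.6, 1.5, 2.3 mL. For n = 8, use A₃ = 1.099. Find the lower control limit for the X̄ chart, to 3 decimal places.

X̄̄ = (911.7 + 910.4 + 911.1 + 909.8 + 913.1 + 911.5 + 911.7) / 7 = 911.3286
s̄ = (2.3 + 3.6 + 3.1 + 1.9 + 2.6 + 1.5 + 2.3) / 7 = 2.4714
LCL = X̄̄ − A₃·s̄ = 911.3286 − 1.099 × 2.4714 = 908.6125

908.612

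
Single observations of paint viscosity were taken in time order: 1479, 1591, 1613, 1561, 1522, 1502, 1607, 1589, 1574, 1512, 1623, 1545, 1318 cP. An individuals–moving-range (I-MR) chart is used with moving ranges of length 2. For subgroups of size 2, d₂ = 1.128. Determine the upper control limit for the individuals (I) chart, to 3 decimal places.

1732.055

X̄ = (1479 + 1591 + 1613 + 1561 + 1522 + 1502 + 1607 + 1589 + 1574 + 1512 + 1623 + 1545 + 1318) / 13 = 1541.2308
Moving ranges: 112, 22, 52, 39, 20, 105, 18, 15, 62, 111, 78, 227; M̄R̄ = 861.0000 / 12 = 71.7500
UCL = X̄ + 3·M̄R̄/d₂ = 1541.2308 + 3 × 71.7500 / 1.128 = 1732.0552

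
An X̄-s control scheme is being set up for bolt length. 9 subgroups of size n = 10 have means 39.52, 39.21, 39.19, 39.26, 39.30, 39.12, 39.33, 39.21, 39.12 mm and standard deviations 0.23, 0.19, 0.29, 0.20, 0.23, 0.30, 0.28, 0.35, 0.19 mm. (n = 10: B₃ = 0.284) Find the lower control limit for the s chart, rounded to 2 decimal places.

0.07

s̄ = (0.23 + 0.19 + 0.29 + 0.20 + 0.23 + 0.30 + 0.28 + 0.35 + 0.19) / 9 = 0.2511
LCL_s = B₃·s̄ = 0.284 × 0.2511 = 0.0713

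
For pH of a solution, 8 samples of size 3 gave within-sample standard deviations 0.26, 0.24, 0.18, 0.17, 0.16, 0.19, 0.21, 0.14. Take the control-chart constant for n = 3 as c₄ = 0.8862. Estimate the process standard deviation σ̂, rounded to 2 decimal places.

s̄ = (0.26 + 0.24 + 0.18 + 0.17 + 0.16 + 0.19 + 0.21 + 0.14) / 8 = 0.1938
σ̂ = s̄ / c₄ = 0.1938 / 0.8862 = 0.2186

0.22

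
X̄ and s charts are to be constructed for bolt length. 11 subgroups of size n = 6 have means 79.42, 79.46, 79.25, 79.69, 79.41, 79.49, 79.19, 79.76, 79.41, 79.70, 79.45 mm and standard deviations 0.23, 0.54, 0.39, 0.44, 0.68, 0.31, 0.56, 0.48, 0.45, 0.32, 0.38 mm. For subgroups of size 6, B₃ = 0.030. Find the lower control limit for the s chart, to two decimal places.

0.01

s̄ = (0.23 + 0.54 + 0.39 + 0.44 + 0.68 + 0.31 + 0.56 + 0.48 + 0.45 + 0.32 + 0.38) / 11 = 0.4345
LCL_s = B₃·s̄ = 0.030 × 0.4345 = 0.0130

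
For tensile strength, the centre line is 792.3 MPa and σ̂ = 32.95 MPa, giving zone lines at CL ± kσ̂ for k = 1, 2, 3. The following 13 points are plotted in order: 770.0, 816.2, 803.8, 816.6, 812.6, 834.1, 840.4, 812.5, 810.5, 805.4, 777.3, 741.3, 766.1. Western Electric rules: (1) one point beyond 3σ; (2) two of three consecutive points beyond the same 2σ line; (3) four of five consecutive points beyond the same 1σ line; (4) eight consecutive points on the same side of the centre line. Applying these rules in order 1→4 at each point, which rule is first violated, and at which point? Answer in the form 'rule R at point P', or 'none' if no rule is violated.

rule 4 at point 9

Zone of each point (C = within 1σ̂, B = 1σ̂–2σ̂, A = 2σ̂–3σ̂, * = beyond 3σ̂; sign = side of CL): 1:-C, 2:+C, 3:+C, 4:+C, 5:+C, 6:+B, 7:+B, 8:+C, 9:+C, 10:+C, 11:-C, 12:-B, 13:-C
Rule 4 (eight consecutive points on the same side of the centre line) is satisfied at point 9.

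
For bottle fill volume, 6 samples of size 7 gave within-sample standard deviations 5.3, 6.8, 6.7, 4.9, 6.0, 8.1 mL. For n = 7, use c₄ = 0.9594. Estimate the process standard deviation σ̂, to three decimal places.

s̄ = (5.3 + 6.8 + 6.7 + 4.9 + 6.0 + 8.1) / 6 = 6.3000
σ̂ = s̄ / c₄ = 6.3000 / 0.9594 = 6.5666

6.567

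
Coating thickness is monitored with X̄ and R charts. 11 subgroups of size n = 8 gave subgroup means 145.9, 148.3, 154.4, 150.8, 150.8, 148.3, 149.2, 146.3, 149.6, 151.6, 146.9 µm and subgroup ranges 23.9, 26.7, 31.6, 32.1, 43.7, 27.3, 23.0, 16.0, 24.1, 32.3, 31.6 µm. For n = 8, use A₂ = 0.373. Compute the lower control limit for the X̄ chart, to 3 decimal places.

X̄̄ = (145.9 + 148.3 + 154.4 + 150.8 + 150.8 + 148.3 + 149.2 + 146.3 + 149.6 + 151.6 + 146.9) / 11 = 1642.1000 / 11 = 149.2818
R̄ = (23.9 + 26.7 + 31.6 + 32.1 + 43.7 + 27.3 + 23.0 + 16.0 + 24.1 + 32.3 + 31.6) / 11 = 312.3000 / 11 = 28.3909
LCL = X̄̄ − A₂·R̄ = 149.2818 − 0.373 × 28.3909 = 138.6920

138.692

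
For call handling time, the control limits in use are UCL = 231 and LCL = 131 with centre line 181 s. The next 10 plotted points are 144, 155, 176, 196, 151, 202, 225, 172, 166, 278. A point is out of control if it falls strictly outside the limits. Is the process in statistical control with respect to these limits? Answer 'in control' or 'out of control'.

Compare each point to [131, 231]: sample 10 = 278 > UCL.

out of control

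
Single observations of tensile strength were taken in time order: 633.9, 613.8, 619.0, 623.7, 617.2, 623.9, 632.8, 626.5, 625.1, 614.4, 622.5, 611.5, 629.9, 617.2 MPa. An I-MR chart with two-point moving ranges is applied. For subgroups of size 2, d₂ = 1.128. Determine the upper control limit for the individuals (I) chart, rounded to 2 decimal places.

646.94

X̄ = (633.9 + 613.8 + 619.0 + 623.7 + 617.2 + 623.9 + 632.8 + 626.5 + 625.1 + 614.4 + 622.5 + 611.5 + 629.9 + 617.2) / 14 = 622.2429
Moving ranges: 20.1, 5.2, 4.7, 6.5, 6.7, 8.9, 6.3, 1.4, 10.7, 8.1, 11.0, 18.4, 12.7; M̄R̄ = 120.7000 / 13 = 9.2846
UCL = X̄ + 3·M̄R̄/d₂ = 622.2429 + 3 × 9.2846 / 1.128 = 646.9360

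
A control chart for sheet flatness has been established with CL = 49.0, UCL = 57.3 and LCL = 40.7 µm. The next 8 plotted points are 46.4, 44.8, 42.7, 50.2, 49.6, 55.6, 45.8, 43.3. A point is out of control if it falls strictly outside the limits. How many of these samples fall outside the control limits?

0

All 8 points lie within [40.7, 57.3].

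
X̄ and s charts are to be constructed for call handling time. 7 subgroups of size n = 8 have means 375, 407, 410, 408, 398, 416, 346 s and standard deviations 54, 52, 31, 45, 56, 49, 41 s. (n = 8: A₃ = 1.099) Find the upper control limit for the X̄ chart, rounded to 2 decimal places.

445.78

X̄̄ = (375 + 407 + 410 + 408 + 398 + 416 + 346) / 7 = 394.2857
s̄ = (54 + 52 + 31 + 45 + 56 + 49 + 41) / 7 = 46.8571
UCL = X̄̄ + A₃·s̄ = 394.2857 + 1.099 × 46.8571 = 445.7817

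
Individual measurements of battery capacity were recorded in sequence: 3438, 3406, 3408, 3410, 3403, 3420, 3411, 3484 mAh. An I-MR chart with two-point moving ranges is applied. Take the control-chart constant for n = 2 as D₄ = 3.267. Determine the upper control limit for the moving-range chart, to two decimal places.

66.27

Moving ranges: 32, 2, 2, 7, 17, 9, 73; M̄R̄ = 142.0000 / 7 = 20.2857
UCL_MR = D₄·M̄R̄ = 3.267 × 20.2857 = 66.2734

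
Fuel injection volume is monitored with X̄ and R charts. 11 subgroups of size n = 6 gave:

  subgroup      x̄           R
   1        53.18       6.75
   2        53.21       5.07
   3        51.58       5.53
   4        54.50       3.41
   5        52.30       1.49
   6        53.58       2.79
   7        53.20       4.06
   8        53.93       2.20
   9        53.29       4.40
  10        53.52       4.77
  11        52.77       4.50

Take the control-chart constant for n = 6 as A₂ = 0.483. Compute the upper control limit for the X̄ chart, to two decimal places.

55.16

X̄̄ = (53.18 + 53.21 + 51.58 + 54.50 + 52.30 + 53.58 + 53.20 + 53.93 + 53.29 + 53.52 + 52.77) / 11 = 585.0600 / 11 = 53.1873
R̄ = (6.75 + 5.07 + 5.53 + 3.41 + 1.49 + 2.79 + 4.06 + 2.20 + 4.40 + 4.77 + 4.50) / 11 = 44.9700 / 11 = 4.0882
UCL = X̄̄ + A₂·R̄ = 53.1873 + 0.483 × 4.0882 = 55.1619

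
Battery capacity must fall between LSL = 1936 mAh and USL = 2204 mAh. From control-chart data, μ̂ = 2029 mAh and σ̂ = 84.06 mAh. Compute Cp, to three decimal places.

0.531

Cp = (USL − LSL) / (6σ̂) = (2204 − 1936) / (6 × 84.06) = 268.0000 / 504.3600 = 0.5314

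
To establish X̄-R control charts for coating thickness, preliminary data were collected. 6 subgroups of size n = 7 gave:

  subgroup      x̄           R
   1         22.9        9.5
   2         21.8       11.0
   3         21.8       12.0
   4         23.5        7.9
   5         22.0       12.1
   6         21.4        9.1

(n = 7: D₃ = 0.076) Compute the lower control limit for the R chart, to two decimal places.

0.78

R̄ = (9.5 + 11.0 + 12.0 + 7.9 + 12.1 + 9.1) / 6 = 61.6000 / 6 = 10.2667
LCL_R = D₃·R̄ = 0.076 × 10.2667 = 0.7803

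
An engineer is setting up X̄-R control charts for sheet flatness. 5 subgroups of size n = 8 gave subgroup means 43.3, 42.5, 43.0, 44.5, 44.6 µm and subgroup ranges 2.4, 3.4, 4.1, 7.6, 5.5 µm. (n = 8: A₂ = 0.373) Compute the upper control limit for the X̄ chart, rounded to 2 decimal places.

X̄̄ = (43.3 + 42.5 + 43.0 + 44.5 + 44.6) / 5 = 217.9000 / 5 = 43.5800
R̄ = (2.4 + 3.4 + 4.1 + 7.6 + 5.5) / 5 = 23.0000 / 5 = 4.6000
UCL = X̄̄ + A₂·R̄ = 43.5800 + 0.373 × 4.6000 = 45.2958

45.30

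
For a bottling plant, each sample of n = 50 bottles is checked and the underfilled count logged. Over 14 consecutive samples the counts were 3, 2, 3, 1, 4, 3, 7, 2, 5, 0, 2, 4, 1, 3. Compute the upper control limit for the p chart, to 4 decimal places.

p̄ = Σdᵢ / (k·n) = 40 / (14 × 50) = 0.05714
UCL = p̄ + 3·√(p̄(1−p̄)/n) = 0.05714 + 3 × √(0.05714×0.94286/50) = 0.05714 + 3 × 0.03283 = 0.15562

0.1556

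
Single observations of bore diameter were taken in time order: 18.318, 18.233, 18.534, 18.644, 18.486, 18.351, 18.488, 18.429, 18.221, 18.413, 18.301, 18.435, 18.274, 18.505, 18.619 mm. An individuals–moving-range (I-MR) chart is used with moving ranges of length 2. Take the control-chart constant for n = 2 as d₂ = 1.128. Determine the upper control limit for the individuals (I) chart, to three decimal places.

X̄ = (18.318 + 18.233 + 18.534 + 18.644 + 18.486 + 18.351 + 18.488 + 18.429 + 18.221 + 18.413 + 18.301 + 18.435 + 18.274 + 18.505 + 18.619) / 15 = 18.4167
Moving ranges: 0.085, 0.301, 0.110, 0.158, 0.135, 0.137, 0.059, 0.208, 0.192, 0.112, 0.134, 0.161, 0.231, 0.114; M̄R̄ = 2.1370 / 14 = 0.1526
UCL = X̄ + 3·M̄R̄/d₂ = 18.4167 + 3 × 0.1526 / 1.128 = 18.8227

18.823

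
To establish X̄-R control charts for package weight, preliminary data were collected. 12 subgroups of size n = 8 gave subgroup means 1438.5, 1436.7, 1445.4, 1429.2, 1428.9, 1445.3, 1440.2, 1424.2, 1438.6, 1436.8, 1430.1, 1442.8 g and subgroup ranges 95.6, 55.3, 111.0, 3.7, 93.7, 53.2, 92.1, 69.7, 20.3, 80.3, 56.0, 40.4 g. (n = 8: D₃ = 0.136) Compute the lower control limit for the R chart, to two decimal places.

R̄ = (95.6 + 55.3 + 111.0 + 3.7 + 93.7 + 53.2 + 92.1 + 69.7 + 20.3 + 80.3 + 56.0 + 40.4) / 12 = 771.3000 / 12 = 64.2750
LCL_R = D₃·R̄ = 0.136 × 64.2750 = 8.7414

8.74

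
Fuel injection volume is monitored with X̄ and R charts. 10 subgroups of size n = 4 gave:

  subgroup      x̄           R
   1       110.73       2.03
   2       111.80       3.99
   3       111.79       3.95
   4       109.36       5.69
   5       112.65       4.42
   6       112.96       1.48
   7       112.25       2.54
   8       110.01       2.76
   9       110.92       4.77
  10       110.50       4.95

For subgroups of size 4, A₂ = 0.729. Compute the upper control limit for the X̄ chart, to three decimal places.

X̄̄ = (110.73 + 111.80 + 111.79 + 109.36 + 112.65 + 112.96 + 112.25 + 110.01 + 110.92 + 110.50) / 10 = 1112.9700 / 10 = 111.2970
R̄ = (2.03 + 3.99 + 3.95 + 5.69 + 4.42 + 1.48 + 2.54 + 2.76 + 4.77 + 4.95) / 10 = 36.5800 / 10 = 3.6580
UCL = X̄̄ + A₂·R̄ = 111.2970 + 0.729 × 3.6580 = 113.9637

113.964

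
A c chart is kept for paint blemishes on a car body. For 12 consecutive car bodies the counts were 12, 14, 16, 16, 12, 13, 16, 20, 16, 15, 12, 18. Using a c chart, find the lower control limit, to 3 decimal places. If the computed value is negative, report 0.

c̄ = (12 + 14 + 16 + 16 + 12 + 13 + 16 + 20 + 16 + 15 + 12 + 18) / 12 = 180 / 12 = 15.0000
LCL = c̄ − 3√c̄ = 15.0000 − 3 × 3.8730 = 3.3810

3.381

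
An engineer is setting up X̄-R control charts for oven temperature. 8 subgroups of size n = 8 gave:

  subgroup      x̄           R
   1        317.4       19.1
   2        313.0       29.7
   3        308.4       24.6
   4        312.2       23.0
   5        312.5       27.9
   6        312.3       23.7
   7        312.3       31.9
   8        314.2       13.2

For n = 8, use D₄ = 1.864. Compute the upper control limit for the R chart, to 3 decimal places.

R̄ = (19.1 + 29.7 + 24.6 + 23.0 + 27.9 + 23.7 + 31.9 + 13.2) / 8 = 193.1000 / 8 = 24.1375
UCL_R = D₄·R̄ = 1.864 × 24.1375 = 44.9923

44.992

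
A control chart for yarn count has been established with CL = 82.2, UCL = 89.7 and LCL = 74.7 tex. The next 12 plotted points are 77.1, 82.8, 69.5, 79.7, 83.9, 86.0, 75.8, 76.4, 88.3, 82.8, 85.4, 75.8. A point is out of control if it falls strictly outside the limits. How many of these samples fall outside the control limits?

Compare each point to [74.7, 89.7]: sample 3 = 69.5 < LCL.

1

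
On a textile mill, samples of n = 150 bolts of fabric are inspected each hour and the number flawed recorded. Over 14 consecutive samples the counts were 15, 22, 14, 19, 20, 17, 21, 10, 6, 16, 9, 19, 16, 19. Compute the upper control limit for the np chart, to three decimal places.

p̄ = Σdᵢ / (k·n) = 223 / (14 × 150) = 0.10619
UCL = np̄ + 3·√(np̄(1−p̄)) = 15.9286 + 3 × √(15.9286×0.89381) = 15.9286 + 3 × 3.7732 = 27.2482

27.248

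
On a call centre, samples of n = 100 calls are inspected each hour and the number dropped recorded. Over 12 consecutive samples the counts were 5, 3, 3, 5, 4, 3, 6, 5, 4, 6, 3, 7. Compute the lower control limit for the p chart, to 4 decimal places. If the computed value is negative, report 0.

p̄ = Σdᵢ / (k·n) = 54 / (12 × 100) = 0.04500
LCL = p̄ − 3·√(p̄(1−p̄)/n) = 0.04500 − 3 × 0.02073 = -0.01719 → 0 (negative, so LCL = 0)

0.0000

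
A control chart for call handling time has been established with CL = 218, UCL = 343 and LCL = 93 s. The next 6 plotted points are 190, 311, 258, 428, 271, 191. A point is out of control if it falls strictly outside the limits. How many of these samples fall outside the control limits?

1

Compare each point to [93, 343]: sample 4 = 428 > UCL.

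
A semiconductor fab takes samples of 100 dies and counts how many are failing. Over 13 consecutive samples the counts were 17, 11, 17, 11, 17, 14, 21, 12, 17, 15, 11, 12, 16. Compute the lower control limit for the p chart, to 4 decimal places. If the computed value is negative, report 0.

p̄ = Σdᵢ / (k·n) = 191 / (13 × 100) = 0.14692
LCL = p̄ − 3·√(p̄(1−p̄)/n) = 0.14692 − 3 × 0.03540 = 0.04071

0.0407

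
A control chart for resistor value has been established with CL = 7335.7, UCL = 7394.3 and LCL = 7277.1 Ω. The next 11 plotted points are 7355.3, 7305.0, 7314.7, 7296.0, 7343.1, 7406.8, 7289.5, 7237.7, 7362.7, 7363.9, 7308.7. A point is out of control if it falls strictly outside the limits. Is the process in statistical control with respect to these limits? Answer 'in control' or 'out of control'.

Compare each point to [7277.1, 7394.3]: sample 6 = 7406.8 > UCL; sample 8 = 7237.7 < LCL.

out of control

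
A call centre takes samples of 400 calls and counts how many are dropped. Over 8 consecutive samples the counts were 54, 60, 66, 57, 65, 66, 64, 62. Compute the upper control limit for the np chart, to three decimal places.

83.428

p̄ = Σdᵢ / (k·n) = 494 / (8 × 400) = 0.15438
UCL = np̄ + 3·√(np̄(1−p̄)) = 61.7500 + 3 × √(61.7500×0.84562) = 61.7500 + 3 × 7.2262 = 83.4285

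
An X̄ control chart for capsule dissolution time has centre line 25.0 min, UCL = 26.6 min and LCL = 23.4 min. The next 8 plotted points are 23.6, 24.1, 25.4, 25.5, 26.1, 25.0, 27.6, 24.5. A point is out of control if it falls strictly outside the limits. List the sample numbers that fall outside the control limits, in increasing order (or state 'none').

7

Compare each point to [23.4, 26.6]: sample 7 = 27.6 > UCL.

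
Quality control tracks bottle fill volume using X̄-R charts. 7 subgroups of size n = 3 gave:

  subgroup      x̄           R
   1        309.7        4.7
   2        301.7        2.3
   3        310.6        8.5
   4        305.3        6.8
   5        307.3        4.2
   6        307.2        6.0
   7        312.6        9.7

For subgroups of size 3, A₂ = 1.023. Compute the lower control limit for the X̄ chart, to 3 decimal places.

301.604

X̄̄ = (309.7 + 301.7 + 310.6 + 305.3 + 307.3 + 307.2 + 312.6) / 7 = 2154.4000 / 7 = 307.7714
R̄ = (4.7 + 2.3 + 8.5 + 6.8 + 4.2 + 6.0 + 9.7) / 7 = 42.2000 / 7 = 6.0286
LCL = X̄̄ − A₂·R̄ = 307.7714 − 1.023 × 6.0286 = 301.6042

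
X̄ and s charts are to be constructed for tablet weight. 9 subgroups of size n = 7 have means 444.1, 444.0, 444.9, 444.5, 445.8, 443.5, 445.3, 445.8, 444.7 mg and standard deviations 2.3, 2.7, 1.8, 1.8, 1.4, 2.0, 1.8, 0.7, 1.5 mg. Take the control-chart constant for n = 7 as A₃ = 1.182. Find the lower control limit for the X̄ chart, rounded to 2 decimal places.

X̄̄ = (444.1 + 444.0 + 444.9 + 444.5 + 445.8 + 443.5 + 445.3 + 445.8 + 444.7) / 9 = 444.7333
s̄ = (2.3 + 2.7 + 1.8 + 1.8 + 1.4 + 2.0 + 1.8 + 0.7 + 1.5) / 9 = 1.7778
LCL = X̄̄ − A₃·s̄ = 444.7333 − 1.182 × 1.7778 = 442.6320

442.63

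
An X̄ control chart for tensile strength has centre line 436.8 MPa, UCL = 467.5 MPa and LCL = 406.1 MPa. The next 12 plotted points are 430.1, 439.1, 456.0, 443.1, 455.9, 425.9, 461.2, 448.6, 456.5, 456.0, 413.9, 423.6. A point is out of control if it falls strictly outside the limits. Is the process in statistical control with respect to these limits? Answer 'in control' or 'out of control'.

All 12 points lie within [406.1, 467.5].

in control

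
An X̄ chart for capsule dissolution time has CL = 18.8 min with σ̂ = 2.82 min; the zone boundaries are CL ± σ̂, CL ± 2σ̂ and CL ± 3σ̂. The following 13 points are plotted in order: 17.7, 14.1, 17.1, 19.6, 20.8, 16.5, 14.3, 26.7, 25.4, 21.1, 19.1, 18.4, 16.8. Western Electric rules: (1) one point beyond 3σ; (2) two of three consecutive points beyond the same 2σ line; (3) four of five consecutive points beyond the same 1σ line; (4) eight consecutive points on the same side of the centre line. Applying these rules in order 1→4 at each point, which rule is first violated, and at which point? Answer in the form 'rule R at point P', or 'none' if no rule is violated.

Zone of each point (C = within 1σ̂, B = 1σ̂–2σ̂, A = 2σ̂–3σ̂, * = beyond 3σ̂; sign = side of CL): 1:-C, 2:-B, 3:-C, 4:+C, 5:+C, 6:-C, 7:-B, 8:+A, 9:+A, 10:+C, 11:+C, 12:-C, 13:-C
Rule 2 (two of three consecutive points beyond the same 2σ limit) is satisfied at point 9.

rule 2 at point 9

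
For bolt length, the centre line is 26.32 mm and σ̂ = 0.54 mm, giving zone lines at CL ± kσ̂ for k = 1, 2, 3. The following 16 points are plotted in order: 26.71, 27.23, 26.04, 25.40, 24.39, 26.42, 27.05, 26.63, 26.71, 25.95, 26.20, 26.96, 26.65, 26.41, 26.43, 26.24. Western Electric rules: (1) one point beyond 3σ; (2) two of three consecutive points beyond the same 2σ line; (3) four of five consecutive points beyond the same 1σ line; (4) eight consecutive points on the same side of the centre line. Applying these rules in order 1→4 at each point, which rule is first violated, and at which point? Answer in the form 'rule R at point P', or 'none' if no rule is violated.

Zone of each point (C = within 1σ̂, B = 1σ̂–2σ̂, A = 2σ̂–3σ̂, * = beyond 3σ̂; sign = side of CL): 1:+C, 2:+B, 3:-C, 4:-B, 5:-*, 6:+C, 7:+B, 8:+C, 9:+C, 10:-C, 11:-C, 12:+B, 13:+C, 14:+C, 15:+C, 16:-C
Rule 1 (one point beyond the 3σ limits) is satisfied at point 5.

rule 1 at point 5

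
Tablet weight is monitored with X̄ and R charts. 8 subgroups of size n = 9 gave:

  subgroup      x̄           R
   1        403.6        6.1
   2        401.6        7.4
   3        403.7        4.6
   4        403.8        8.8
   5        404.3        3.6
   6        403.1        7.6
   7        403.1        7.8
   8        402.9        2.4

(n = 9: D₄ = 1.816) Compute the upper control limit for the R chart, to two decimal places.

10.96

R̄ = (6.1 + 7.4 + 4.6 + 8.8 + 3.6 + 7.6 + 7.8 + 2.4) / 8 = 48.3000 / 8 = 6.0375
UCL_R = D₄·R̄ = 1.816 × 6.0375 = 10.9641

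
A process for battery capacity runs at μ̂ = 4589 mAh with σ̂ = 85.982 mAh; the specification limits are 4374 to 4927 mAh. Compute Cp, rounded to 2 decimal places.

Cp = (USL − LSL) / (6σ̂) = (4927 − 4374) / (6 × 85.982) = 553.0000 / 515.8920 = 1.0719

1.07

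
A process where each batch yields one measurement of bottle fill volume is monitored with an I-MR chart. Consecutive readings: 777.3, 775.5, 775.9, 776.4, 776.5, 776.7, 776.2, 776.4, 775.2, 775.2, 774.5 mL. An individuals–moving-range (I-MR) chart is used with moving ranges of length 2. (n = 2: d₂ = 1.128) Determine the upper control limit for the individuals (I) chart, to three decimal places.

X̄ = (777.3 + 775.5 + 775.9 + 776.4 + 776.5 + 776.7 + 776.2 + 776.4 + 775.2 + 775.2 + 774.5) / 11 = 775.9818
Moving ranges: 1.8, 0.4, 0.5, 0.1, 0.2, 0.5, 0.2, 1.2, 0.0, 0.7; M̄R̄ = 5.6000 / 10 = 0.5600
UCL = X̄ + 3·M̄R̄/d₂ = 775.9818 + 3 × 0.5600 / 1.128 = 777.4712

777.471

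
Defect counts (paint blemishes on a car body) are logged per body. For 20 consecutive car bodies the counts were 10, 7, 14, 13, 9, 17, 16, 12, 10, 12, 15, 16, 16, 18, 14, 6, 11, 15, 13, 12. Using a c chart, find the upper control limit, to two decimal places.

23.53

c̄ = (10 + 7 + 14 + 13 + 9 + 17 + 16 + 12 + 10 + 12 + 15 + 16 + 16 + 18 + 14 + 6 + 11 + 15 + 13 + 12) / 20 = 256 / 20 = 12.8000
UCL = c̄ + 3√c̄ = 12.8000 + 3 × √12.8000 = 12.8000 + 3 × 3.5777 = 23.5331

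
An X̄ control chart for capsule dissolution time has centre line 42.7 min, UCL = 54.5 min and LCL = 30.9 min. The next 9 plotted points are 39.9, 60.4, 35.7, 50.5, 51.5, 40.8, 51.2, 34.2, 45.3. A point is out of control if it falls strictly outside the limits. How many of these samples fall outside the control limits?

Compare each point to [30.9, 54.5]: sample 2 = 60.4 > UCL.

1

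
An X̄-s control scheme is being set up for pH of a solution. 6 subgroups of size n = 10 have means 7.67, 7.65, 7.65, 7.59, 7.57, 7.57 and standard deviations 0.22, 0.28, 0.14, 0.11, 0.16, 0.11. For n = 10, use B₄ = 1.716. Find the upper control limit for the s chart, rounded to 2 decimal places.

s̄ = (0.22 + 0.28 + 0.14 + 0.11 + 0.16 + 0.11) / 6 = 0.1700
UCL_s = B₄·s̄ = 1.716 × 0.1700 = 0.2917

0.29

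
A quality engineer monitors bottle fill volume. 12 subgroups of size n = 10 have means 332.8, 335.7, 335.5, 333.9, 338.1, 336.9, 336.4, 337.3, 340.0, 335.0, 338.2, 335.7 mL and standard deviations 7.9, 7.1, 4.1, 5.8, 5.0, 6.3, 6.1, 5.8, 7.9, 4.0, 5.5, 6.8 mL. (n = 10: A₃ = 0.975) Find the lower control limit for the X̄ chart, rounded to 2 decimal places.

330.42

X̄̄ = (332.8 + 335.7 + 335.5 + 333.9 + 338.1 + 336.9 + 336.4 + 337.3 + 340.0 + 335.0 + 338.2 + 335.7) / 12 = 336.2917
s̄ = (7.9 + 7.1 + 4.1 + 5.8 + 5.0 + 6.3 + 6.1 + 5.8 + 7.9 + 4.0 + 5.5 + 6.8) / 12 = 6.0250
LCL = X̄̄ − A₃·s̄ = 336.2917 − 0.975 × 6.0250 = 330.4173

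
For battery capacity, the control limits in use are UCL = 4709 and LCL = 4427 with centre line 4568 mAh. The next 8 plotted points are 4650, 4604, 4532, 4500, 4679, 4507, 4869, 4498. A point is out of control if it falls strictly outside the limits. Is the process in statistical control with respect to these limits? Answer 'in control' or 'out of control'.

out of control

Compare each point to [4427, 4709]: sample 7 = 4869 > UCL.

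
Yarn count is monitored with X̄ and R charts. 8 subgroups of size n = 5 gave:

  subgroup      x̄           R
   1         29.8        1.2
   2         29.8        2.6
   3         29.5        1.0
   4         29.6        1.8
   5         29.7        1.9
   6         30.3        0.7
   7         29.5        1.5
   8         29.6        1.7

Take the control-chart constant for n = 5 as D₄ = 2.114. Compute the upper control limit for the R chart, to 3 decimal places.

R̄ = (1.2 + 2.6 + 1.0 + 1.8 + 1.9 + 0.7 + 1.5 + 1.7) / 8 = 12.4000 / 8 = 1.5500
UCL_R = D₄·R̄ = 2.114 × 1.5500 = 3.2767

3.277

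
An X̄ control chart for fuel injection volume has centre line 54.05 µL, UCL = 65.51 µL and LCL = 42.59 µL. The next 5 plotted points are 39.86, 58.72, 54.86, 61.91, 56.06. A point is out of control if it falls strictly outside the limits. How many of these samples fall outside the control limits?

1

Compare each point to [42.59, 65.51]: sample 1 = 39.86 < LCL.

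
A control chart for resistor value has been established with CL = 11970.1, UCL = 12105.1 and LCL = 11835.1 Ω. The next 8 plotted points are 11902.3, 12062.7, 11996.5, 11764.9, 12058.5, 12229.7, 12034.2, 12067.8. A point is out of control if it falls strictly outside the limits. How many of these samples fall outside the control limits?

Compare each point to [11835.1, 12105.1]: sample 4 = 11764.9 < LCL; sample 6 = 12229.7 > UCL.

2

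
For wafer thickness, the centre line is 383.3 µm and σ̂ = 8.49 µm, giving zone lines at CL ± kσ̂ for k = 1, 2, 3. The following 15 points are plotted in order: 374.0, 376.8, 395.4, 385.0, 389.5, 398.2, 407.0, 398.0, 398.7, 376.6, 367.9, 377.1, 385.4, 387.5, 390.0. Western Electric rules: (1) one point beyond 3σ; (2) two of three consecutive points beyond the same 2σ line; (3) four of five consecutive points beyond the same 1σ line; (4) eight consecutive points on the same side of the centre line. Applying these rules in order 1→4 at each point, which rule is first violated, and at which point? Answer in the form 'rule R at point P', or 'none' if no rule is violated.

Zone of each point (C = within 1σ̂, B = 1σ̂–2σ̂, A = 2σ̂–3σ̂, * = beyond 3σ̂; sign = side of CL): 1:-B, 2:-C, 3:+B, 4:+C, 5:+C, 6:+B, 7:+A, 8:+B, 9:+B, 10:-C, 11:-B, 12:-C, 13:+C, 14:+C, 15:+C
Rule 3 (four of five consecutive points beyond the same 1σ limit) is satisfied at point 9.

rule 3 at point 9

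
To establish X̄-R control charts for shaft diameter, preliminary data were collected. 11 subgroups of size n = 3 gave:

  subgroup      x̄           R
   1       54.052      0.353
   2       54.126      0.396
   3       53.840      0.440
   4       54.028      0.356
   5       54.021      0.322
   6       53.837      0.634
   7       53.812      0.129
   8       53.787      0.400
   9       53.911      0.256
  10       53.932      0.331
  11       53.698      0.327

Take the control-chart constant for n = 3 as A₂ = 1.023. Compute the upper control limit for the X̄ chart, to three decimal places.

54.280

X̄̄ = (54.052 + 54.126 + 53.840 + 54.028 + 54.021 + 53.837 + 53.812 + 53.787 + 53.911 + 53.932 + 53.698) / 11 = 593.0440 / 11 = 53.9131
R̄ = (0.353 + 0.396 + 0.440 + 0.356 + 0.322 + 0.634 + 0.129 + 0.400 + 0.256 + 0.331 + 0.327) / 11 = 3.9440 / 11 = 0.3585
UCL = X̄̄ + A₂·R̄ = 53.9131 + 1.023 × 0.3585 = 54.2799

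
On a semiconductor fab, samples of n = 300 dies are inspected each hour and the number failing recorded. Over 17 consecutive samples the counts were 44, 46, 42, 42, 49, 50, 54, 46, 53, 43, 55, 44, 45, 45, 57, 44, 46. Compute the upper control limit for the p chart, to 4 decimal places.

0.2210

p̄ = Σdᵢ / (k·n) = 805 / (17 × 300) = 0.15784
UCL = p̄ + 3·√(p̄(1−p̄)/n) = 0.15784 + 3 × √(0.15784×0.84216/300) = 0.15784 + 3 × 0.02105 = 0.22099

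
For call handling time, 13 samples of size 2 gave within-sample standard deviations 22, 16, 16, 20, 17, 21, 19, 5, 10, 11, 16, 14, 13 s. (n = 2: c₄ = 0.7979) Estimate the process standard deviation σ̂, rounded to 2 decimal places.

s̄ = (22 + 16 + 16 + 20 + 17 + 21 + 19 + 5 + 10 + 11 + 16 + 14 + 13) / 13 = 15.3846
σ̂ = s̄ / c₄ = 15.3846 / 0.7979 = 19.2814

19.28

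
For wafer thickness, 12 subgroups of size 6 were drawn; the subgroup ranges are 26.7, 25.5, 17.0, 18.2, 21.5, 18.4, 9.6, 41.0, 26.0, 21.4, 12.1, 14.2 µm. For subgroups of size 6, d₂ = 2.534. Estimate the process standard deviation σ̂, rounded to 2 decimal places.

8.27

R̄ = (26.7 + 25.5 + 17.0 + 18.2 + 21.5 + 18.4 + 9.6 + 41.0 + 26.0 + 21.4 + 12.1 + 14.2) / 12 = 20.9667
σ̂ = R̄ / d₂ = 20.9667 / 2.534 = 8.2741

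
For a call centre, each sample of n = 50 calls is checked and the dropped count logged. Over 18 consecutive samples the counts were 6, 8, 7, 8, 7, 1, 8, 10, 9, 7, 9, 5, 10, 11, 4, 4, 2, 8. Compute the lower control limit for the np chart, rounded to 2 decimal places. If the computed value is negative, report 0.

0.00

p̄ = Σdᵢ / (k·n) = 124 / (18 × 50) = 0.13778
LCL = np̄ − 3·√(np̄(1−p̄)) = 6.8889 − 3 × 2.4372 = -0.4226 → 0 (negative, so LCL = 0)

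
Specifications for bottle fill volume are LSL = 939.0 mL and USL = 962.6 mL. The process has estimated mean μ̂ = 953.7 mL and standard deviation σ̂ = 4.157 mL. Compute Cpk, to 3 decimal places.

0.714

Cpu = (USL − μ̂) / (3σ̂) = (962.6 − 953.7) / (3 × 4.157) = 0.7137; Cpl = (μ̂ − LSL) / (3σ̂) = (953.7 − 939.0) / (3 × 4.157) = 1.1787; Cpk = min(Cpu, Cpl) = 0.7137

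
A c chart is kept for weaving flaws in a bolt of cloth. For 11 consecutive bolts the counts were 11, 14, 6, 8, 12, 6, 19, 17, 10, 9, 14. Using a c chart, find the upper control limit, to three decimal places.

c̄ = (11 + 14 + 6 + 8 + 12 + 6 + 19 + 17 + 10 + 9 + 14) / 11 = 126 / 11 = 11.4545
UCL = c̄ + 3√c̄ = 11.4545 + 3 × √11.4545 = 11.4545 + 3 × 3.3845 = 21.6079

21.608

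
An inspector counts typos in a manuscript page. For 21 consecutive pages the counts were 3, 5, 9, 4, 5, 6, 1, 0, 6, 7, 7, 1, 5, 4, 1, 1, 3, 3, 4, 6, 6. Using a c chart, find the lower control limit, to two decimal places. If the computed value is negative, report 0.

0.00

c̄ = (3 + 5 + 9 + 4 + 5 + 6 + 1 + 0 + 6 + 7 + 7 + 1 + 5 + 4 + 1 + 1 + 3 + 3 + 4 + 6 + 6) / 21 = 87 / 21 = 4.1429
LCL = c̄ − 3√c̄ = 4.1429 − 3 × 2.0354 = -1.9633 → 0 (cannot be negative)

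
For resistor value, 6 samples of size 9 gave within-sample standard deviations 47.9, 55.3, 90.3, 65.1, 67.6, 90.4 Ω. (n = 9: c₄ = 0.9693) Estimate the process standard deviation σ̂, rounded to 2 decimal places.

71.63

s̄ = (47.9 + 55.3 + 90.3 + 65.1 + 67.6 + 90.4) / 6 = 69.4333
σ̂ = s̄ / c₄ = 69.4333 / 0.9693 = 71.6324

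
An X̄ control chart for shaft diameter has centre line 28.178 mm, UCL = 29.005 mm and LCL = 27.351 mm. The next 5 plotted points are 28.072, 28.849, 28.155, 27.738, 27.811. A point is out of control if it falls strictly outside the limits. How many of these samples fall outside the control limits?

0

All 5 points lie within [27.351, 29.005].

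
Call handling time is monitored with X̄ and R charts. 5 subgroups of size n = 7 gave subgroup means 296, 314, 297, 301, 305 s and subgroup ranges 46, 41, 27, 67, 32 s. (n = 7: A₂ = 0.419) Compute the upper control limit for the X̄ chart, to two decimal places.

320.45

X̄̄ = (296 + 314 + 297 + 301 + 305) / 5 = 1513.0000 / 5 = 302.6000
R̄ = (46 + 41 + 27 + 67 + 32) / 5 = 213.0000 / 5 = 42.6000
UCL = X̄̄ + A₂·R̄ = 302.6000 + 0.419 × 42.6000 = 320.4494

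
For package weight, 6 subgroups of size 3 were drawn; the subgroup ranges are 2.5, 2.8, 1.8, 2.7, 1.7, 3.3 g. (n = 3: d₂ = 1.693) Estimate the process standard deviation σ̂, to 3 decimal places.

R̄ = (2.5 + 2.8 + 1.8 + 2.7 + 1.7 + 3.3) / 6 = 2.4667
σ̂ = R̄ / d₂ = 2.4667 / 1.693 = 1.4570

1.457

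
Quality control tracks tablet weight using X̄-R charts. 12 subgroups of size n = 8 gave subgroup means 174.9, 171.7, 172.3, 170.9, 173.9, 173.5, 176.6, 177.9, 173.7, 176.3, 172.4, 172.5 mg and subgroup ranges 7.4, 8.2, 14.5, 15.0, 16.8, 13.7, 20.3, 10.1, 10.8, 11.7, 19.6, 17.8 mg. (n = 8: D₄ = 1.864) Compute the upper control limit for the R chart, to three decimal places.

25.770

R̄ = (7.4 + 8.2 + 14.5 + 15.0 + 16.8 + 13.7 + 20.3 + 10.1 + 10.8 + 11.7 + 19.6 + 17.8) / 12 = 165.9000 / 12 = 13.8250
UCL_R = D₄·R̄ = 1.864 × 13.8250 = 25.7698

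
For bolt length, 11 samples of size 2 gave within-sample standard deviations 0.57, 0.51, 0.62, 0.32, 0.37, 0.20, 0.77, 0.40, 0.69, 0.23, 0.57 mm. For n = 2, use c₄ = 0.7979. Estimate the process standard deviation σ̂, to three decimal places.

0.598

s̄ = (0.57 + 0.51 + 0.62 + 0.32 + 0.37 + 0.20 + 0.77 + 0.40 + 0.69 + 0.23 + 0.57) / 11 = 0.4773
σ̂ = s̄ / c₄ = 0.4773 / 0.7979 = 0.5982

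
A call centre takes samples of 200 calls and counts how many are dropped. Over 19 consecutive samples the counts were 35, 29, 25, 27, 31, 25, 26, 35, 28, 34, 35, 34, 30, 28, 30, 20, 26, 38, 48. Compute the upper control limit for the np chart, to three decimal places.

p̄ = Σdᵢ / (k·n) = 584 / (19 × 200) = 0.15368
UCL = np̄ + 3·√(np̄(1−p̄)) = 30.7368 + 3 × √(30.7368×0.84632) = 30.7368 + 3 × 5.1003 = 46.0377

46.038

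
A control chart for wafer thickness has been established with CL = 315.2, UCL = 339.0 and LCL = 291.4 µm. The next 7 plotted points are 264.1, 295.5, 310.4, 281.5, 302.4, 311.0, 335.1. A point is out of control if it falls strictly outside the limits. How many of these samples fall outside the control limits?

2

Compare each point to [291.4, 339.0]: sample 1 = 264.1 < LCL; sample 4 = 281.5 < LCL.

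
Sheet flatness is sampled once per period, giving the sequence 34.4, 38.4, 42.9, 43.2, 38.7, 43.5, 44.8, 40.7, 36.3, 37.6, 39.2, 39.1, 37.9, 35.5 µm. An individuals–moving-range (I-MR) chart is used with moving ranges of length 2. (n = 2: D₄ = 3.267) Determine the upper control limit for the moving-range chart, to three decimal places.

8.670

Moving ranges: 4.0, 4.5, 0.3, 4.5, 4.8, 1.3, 4.1, 4.4, 1.3, 1.6, 0.1, 1.2, 2.4; M̄R̄ = 34.5000 / 13 = 2.6538
UCL_MR = D₄·M̄R̄ = 3.267 × 2.6538 = 8.6701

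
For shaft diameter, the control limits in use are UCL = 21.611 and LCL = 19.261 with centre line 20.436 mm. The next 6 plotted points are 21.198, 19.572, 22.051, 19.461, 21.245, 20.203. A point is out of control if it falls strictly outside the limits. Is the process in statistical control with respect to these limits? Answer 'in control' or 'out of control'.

out of control

Compare each point to [19.261, 21.611]: sample 3 = 22.051 > UCL.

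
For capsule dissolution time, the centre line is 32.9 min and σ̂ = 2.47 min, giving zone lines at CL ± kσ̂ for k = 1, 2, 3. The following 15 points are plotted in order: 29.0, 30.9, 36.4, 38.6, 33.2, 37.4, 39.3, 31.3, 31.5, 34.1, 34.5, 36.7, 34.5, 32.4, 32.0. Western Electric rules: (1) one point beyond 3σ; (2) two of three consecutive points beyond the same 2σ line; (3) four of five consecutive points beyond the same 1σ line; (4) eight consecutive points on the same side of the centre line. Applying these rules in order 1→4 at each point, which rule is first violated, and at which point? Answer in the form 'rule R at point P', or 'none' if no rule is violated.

Zone of each point (C = within 1σ̂, B = 1σ̂–2σ̂, A = 2σ̂–3σ̂, * = beyond 3σ̂; sign = side of CL): 1:-B, 2:-C, 3:+B, 4:+A, 5:+C, 6:+B, 7:+A, 8:-C, 9:-C, 10:+C, 11:+C, 12:+B, 13:+C, 14:-C, 15:-C
Rule 3 (four of five consecutive points beyond the same 1σ limit) is satisfied at point 7.

rule 3 at point 7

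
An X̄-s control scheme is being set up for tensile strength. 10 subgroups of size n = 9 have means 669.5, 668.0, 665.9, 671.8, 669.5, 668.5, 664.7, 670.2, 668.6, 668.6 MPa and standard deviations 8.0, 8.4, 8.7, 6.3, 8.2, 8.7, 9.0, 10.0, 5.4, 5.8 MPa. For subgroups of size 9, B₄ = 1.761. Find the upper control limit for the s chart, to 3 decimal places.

s̄ = (8.0 + 8.4 + 8.7 + 6.3 + 8.2 + 8.7 + 9.0 + 10.0 + 5.4 + 5.8) / 10 = 7.8500
UCL_s = B₄·s̄ = 1.761 × 7.8500 = 13.8238

13.824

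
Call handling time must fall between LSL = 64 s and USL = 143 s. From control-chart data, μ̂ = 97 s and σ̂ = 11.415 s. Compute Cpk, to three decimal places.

0.964

Cpu = (USL − μ̂) / (3σ̂) = (143 − 97) / (3 × 11.415) = 1.3433; Cpl = (μ̂ − LSL) / (3σ̂) = (97 − 64) / (3 × 11.415) = 0.9636; Cpk = min(Cpu, Cpl) = 0.9636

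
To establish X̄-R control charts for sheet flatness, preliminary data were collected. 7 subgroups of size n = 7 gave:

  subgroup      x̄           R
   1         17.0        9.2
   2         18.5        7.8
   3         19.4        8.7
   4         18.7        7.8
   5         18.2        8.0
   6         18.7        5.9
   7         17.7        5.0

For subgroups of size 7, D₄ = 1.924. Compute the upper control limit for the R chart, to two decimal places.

R̄ = (9.2 + 7.8 + 8.7 + 7.8 + 8.0 + 5.9 + 5.0) / 7 = 52.4000 / 7 = 7.4857
UCL_R = D₄·R̄ = 1.924 × 7.4857 = 14.4025

14.40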